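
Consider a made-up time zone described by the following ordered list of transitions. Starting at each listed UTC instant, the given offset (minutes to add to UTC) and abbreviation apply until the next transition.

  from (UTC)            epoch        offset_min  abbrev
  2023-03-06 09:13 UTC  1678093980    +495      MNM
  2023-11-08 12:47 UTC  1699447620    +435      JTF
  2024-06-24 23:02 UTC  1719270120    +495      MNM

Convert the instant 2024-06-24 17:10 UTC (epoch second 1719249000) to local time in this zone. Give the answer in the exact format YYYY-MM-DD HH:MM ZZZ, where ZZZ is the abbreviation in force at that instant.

2024-06-25 00:25 JTF

Query: 2024-06-24 17:10 UTC
Rule 2/3 (JTF, +07:15): 2023-11-08 12:47 UTC ≤ query < 2024-06-24 23:02 UTC
17·60 + 10 + 435 = 1465 min
1465 = 1·1440 + 25; 25 = 0·60 + 25 → 00:25, 2024-06-24 + 1 day = 2024-06-25
→ 2024-06-25 00:25 JTF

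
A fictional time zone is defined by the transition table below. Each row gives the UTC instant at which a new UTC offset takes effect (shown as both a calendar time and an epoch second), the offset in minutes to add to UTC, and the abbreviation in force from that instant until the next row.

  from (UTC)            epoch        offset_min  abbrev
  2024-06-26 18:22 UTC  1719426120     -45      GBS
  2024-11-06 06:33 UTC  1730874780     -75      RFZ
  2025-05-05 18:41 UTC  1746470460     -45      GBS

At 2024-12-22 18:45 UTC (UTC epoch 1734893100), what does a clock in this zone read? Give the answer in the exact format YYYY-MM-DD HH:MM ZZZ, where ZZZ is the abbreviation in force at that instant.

2024-12-22 17:30 RFZ

Query: 2024-12-22 18:45 UTC
Rule 2/3 (RFZ, -01:15): 2024-11-06 06:33 UTC ≤ query < 2025-05-05 18:41 UTC
18·60 + 45 - 75 = 1050 min
1050 = 0·1440 + 1050; 1050 = 17·60 + 30 → 17:30, same day
→ 2024-12-22 17:30 RFZ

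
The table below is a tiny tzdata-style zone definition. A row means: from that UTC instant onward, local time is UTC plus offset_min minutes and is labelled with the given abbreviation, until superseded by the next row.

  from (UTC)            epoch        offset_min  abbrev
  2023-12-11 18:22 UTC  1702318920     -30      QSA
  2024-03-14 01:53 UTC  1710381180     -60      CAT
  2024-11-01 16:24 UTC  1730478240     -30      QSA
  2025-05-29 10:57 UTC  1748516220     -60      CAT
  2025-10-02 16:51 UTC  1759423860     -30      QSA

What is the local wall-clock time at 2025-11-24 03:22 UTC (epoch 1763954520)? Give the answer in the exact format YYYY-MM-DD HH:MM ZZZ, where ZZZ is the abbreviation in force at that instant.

2025-11-24 02:52 QSA

Query: 2025-11-24 03:22 UTC
Rule 5/5 (QSA, -00:30): 2025-10-02 16:51 UTC ≤ query < +∞
3·60 + 22 - 30 = 172 min
172 = 0·1440 + 172; 172 = 2·60 + 52 → 02:52, same day
→ 2025-11-24 02:52 QSA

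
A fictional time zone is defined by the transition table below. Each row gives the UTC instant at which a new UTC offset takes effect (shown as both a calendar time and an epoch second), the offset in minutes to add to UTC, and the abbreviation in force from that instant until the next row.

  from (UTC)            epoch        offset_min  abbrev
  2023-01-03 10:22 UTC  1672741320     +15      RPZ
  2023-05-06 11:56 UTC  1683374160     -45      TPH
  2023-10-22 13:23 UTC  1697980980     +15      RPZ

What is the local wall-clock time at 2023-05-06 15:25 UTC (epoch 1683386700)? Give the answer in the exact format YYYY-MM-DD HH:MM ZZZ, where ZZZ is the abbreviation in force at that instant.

Query: 2023-05-06 15:25 UTC
Rule 2/3 (TPH, -00:45): 2023-05-06 11:56 UTC ≤ query < 2023-10-22 13:23 UTC
15·60 + 25 - 45 = 880 min
880 = 0·1440 + 880; 880 = 14·60 + 40 → 14:40, same day
→ 2023-05-06 14:40 TPH

2023-05-06 14:40 TPH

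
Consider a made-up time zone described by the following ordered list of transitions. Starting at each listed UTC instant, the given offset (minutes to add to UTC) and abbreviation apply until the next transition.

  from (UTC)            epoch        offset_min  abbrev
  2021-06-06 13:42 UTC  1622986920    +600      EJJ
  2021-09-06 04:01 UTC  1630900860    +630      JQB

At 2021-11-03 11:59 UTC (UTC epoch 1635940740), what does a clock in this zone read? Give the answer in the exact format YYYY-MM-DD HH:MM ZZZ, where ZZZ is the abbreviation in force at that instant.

2021-11-03 22:29 JQB

Query: 2021-11-03 11:59 UTC
Rule 2/2 (JQB, +10:30): 2021-09-06 04:01 UTC ≤ query < +∞
11·60 + 59 + 630 = 1349 min
1349 = 0·1440 + 1349; 1349 = 22·60 + 29 → 22:29, same day
→ 2021-11-03 22:29 JQB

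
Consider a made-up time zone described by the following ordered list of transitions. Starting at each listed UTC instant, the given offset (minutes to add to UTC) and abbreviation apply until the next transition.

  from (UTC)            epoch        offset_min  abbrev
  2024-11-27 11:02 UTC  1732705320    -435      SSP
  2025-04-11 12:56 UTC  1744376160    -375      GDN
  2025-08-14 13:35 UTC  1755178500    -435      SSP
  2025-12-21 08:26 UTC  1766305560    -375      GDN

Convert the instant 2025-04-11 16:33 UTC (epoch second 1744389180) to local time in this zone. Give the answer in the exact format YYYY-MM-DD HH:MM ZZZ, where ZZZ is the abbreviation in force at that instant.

2025-04-11 10:18 GDN

Query: 2025-04-11 16:33 UTC
Rule 2/4 (GDN, -06:15): 2025-04-11 12:56 UTC ≤ query < 2025-08-14 13:35 UTC
16·60 + 33 - 375 = 618 min
618 = 0·1440 + 618; 618 = 10·60 + 18 → 10:18, same day
→ 2025-04-11 10:18 GDN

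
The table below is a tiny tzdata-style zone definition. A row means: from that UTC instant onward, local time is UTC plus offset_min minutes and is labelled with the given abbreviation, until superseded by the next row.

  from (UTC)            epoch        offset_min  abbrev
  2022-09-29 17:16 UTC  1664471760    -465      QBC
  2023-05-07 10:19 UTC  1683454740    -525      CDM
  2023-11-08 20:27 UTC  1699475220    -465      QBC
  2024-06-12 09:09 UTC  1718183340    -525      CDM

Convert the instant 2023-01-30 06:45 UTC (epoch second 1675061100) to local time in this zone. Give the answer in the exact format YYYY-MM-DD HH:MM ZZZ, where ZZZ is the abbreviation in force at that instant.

Query: 2023-01-30 06:45 UTC
Rule 1/4 (QBC, -07:45): 2022-09-29 17:16 UTC ≤ query < 2023-05-07 10:19 UTC
6·60 + 45 - 465 = -60 min
-60 = -1·1440 + 1380; 1380 = 23·60 + 0 → 23:00, 2023-01-30 - 1 day = 2023-01-29
→ 2023-01-29 23:00 QBC

2023-01-29 23:00 QBC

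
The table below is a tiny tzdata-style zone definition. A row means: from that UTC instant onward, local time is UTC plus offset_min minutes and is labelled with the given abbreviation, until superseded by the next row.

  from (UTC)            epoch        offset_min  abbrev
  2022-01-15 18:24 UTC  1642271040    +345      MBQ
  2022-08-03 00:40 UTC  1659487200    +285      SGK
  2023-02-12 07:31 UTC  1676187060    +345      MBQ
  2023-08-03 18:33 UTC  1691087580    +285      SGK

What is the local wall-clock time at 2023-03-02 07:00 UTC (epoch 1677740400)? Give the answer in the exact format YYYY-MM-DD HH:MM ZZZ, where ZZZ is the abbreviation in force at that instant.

2023-03-02 12:45 MBQ

Query: 2023-03-02 07:00 UTC
Rule 3/4 (MBQ, +05:45): 2023-02-12 07:31 UTC ≤ query < 2023-08-03 18:33 UTC
7·60 + 0 + 345 = 765 min
765 = 0·1440 + 765; 765 = 12·60 + 45 → 12:45, same day
→ 2023-03-02 12:45 MBQ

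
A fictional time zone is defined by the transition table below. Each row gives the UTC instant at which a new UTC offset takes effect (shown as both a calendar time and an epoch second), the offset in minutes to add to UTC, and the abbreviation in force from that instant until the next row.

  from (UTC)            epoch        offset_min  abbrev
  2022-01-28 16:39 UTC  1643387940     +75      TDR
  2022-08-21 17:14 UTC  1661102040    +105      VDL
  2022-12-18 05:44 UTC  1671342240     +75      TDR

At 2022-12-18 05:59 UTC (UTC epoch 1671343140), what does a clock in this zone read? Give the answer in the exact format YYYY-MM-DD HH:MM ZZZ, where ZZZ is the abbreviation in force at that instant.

Query: 2022-12-18 05:59 UTC
Rule 3/3 (TDR, +01:15): 2022-12-18 05:44 UTC ≤ query < +∞
5·60 + 59 + 75 = 434 min
434 = 0·1440 + 434; 434 = 7·60 + 14 → 07:14, same day
→ 2022-12-18 07:14 TDR

2022-12-18 07:14 TDR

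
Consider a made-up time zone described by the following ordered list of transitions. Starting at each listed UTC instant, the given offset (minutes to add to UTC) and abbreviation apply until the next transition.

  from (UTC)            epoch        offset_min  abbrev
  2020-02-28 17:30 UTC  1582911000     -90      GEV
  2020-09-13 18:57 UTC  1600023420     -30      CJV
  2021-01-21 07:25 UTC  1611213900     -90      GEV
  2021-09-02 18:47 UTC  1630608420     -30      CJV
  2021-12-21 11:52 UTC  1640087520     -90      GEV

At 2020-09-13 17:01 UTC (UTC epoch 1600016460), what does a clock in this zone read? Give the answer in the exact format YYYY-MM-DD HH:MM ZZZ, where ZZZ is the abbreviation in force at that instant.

Query: 2020-09-13 17:01 UTC
Rule 1/5 (GEV, -01:30): 2020-02-28 17:30 UTC ≤ query < 2020-09-13 18:57 UTC
17·60 + 1 - 90 = 931 min
931 = 0·1440 + 931; 931 = 15·60 + 31 → 15:31, same day
→ 2020-09-13 15:31 GEV

2020-09-13 15:31 GEV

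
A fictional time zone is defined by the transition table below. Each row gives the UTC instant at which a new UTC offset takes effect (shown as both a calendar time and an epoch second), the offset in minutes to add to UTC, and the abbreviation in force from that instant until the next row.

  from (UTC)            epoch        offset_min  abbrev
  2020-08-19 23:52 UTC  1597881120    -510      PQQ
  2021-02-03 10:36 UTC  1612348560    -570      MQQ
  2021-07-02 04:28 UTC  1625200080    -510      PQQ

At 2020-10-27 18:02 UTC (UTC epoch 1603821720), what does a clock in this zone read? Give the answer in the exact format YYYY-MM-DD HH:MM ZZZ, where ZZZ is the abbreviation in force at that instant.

Query: 2020-10-27 18:02 UTC
Rule 1/3 (PQQ, -08:30): 2020-08-19 23:52 UTC ≤ query < 2021-02-03 10:36 UTC
18·60 + 2 - 510 = 572 min
572 = 0·1440 + 572; 572 = 9·60 + 32 → 09:32, same day
→ 2020-10-27 09:32 PQQ

2020-10-27 09:32 PQQ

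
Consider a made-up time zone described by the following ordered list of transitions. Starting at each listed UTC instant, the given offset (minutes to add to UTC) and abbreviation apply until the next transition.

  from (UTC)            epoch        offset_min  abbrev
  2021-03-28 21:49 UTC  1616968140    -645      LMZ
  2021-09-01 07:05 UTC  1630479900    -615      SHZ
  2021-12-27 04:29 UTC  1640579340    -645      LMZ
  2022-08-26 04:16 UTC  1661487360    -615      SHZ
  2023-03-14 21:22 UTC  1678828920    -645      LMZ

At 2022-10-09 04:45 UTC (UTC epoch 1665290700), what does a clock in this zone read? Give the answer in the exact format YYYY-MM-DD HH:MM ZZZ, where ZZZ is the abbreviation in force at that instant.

Query: 2022-10-09 04:45 UTC
Rule 4/5 (SHZ, -10:15): 2022-08-26 04:16 UTC ≤ query < 2023-03-14 21:22 UTC
4·60 + 45 - 615 = -330 min
-330 = -1·1440 + 1110; 1110 = 18·60 + 30 → 18:30, 2022-10-09 - 1 day = 2022-10-08
→ 2022-10-08 18:30 SHZ

2022-10-08 18:30 SHZ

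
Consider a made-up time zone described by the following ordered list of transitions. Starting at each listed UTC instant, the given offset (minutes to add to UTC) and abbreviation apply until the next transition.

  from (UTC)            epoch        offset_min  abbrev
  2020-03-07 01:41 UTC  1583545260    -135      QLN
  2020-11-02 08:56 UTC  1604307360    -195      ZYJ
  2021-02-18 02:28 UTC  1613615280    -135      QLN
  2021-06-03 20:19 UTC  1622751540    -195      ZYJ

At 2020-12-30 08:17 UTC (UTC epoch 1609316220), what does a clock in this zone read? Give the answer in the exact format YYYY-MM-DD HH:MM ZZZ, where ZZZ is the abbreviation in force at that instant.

2020-12-30 05:02 ZYJ

Query: 2020-12-30 08:17 UTC
Rule 2/4 (ZYJ, -03:15): 2020-11-02 08:56 UTC ≤ query < 2021-02-18 02:28 UTC
8·60 + 17 - 195 = 302 min
302 = 0·1440 + 302; 302 = 5·60 + 2 → 05:02, same day
→ 2020-12-30 05:02 ZYJ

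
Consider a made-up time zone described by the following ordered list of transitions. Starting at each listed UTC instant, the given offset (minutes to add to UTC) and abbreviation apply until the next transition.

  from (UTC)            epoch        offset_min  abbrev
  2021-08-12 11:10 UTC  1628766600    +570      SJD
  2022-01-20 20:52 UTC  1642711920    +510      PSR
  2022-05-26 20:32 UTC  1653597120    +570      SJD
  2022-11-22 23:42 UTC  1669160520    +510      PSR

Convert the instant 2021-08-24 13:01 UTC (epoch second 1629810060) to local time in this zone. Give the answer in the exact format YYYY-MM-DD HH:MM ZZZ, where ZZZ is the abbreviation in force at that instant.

Query: 2021-08-24 13:01 UTC
Rule 1/4 (SJD, +09:30): 2021-08-12 11:10 UTC ≤ query < 2022-01-20 20:52 UTC
13·60 + 1 + 570 = 1351 min
1351 = 0·1440 + 1351; 1351 = 22·60 + 31 → 22:31, same day
→ 2021-08-24 22:31 SJD

2021-08-24 22:31 SJD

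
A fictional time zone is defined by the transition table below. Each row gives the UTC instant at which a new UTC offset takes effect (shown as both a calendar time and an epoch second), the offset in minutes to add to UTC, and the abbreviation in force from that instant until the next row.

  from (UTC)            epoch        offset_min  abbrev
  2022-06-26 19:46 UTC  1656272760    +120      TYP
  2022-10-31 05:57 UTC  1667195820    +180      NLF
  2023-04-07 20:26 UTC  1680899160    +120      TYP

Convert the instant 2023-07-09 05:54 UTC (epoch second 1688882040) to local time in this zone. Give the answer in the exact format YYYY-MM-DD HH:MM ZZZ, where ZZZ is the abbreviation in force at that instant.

Query: 2023-07-09 05:54 UTC
Rule 3/3 (TYP, +02:00): 2023-04-07 20:26 UTC ≤ query < +∞
5·60 + 54 + 120 = 474 min
474 = 0·1440 + 474; 474 = 7·60 + 54 → 07:54, same day
→ 2023-07-09 07:54 TYP

2023-07-09 07:54 TYP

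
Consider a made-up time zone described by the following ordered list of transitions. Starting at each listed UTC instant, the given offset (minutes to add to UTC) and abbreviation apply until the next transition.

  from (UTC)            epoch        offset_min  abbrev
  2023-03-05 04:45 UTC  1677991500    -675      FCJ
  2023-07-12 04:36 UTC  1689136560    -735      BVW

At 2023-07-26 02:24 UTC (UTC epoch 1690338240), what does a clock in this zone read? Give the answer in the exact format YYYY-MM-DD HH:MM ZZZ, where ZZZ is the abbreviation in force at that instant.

2023-07-25 14:09 BVW

Query: 2023-07-26 02:24 UTC
Rule 2/2 (BVW, -12:15): 2023-07-12 04:36 UTC ≤ query < +∞
2·60 + 24 - 735 = -591 min
-591 = -1·1440 + 849; 849 = 14·60 + 9 → 14:09, 2023-07-26 - 1 day = 2023-07-25
→ 2023-07-25 14:09 BVW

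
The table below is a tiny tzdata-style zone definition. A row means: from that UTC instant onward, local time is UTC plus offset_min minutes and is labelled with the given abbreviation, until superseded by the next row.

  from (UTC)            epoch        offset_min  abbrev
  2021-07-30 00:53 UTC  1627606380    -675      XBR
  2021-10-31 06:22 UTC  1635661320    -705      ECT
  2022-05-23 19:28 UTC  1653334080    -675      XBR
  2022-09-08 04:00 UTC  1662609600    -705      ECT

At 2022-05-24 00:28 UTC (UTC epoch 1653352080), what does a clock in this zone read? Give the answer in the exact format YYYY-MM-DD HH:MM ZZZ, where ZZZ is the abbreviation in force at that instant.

2022-05-23 13:13 XBR

Query: 2022-05-24 00:28 UTC
Rule 3/4 (XBR, -11:15): 2022-05-23 19:28 UTC ≤ query < 2022-09-08 04:00 UTC
0·60 + 28 - 675 = -647 min
-647 = -1·1440 + 793; 793 = 13·60 + 13 → 13:13, 2022-05-24 - 1 day = 2022-05-23
→ 2022-05-23 13:13 XBR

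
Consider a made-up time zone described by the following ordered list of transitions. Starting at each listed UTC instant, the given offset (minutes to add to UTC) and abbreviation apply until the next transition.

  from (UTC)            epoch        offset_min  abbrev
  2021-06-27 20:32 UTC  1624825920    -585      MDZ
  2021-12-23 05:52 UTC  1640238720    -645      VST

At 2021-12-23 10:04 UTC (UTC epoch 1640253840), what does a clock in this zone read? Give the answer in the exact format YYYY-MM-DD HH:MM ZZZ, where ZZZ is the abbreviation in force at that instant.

2021-12-22 23:19 VST

Query: 2021-12-23 10:04 UTC
Rule 2/2 (VST, -10:45): 2021-12-23 05:52 UTC ≤ query < +∞
10·60 + 4 - 645 = -41 min
-41 = -1·1440 + 1399; 1399 = 23·60 + 19 → 23:19, 2021-12-23 - 1 day = 2021-12-22
→ 2021-12-22 23:19 VST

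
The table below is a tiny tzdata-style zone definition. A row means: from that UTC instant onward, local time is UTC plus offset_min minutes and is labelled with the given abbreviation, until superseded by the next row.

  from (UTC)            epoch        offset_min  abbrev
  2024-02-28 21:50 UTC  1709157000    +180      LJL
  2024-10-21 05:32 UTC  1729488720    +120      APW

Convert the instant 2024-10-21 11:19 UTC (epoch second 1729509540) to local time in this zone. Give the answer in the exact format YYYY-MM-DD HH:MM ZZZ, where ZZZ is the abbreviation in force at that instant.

2024-10-21 13:19 APW

Query: 2024-10-21 11:19 UTC
Rule 2/2 (APW, +02:00): 2024-10-21 05:32 UTC ≤ query < +∞
11·60 + 19 + 120 = 799 min
799 = 0·1440 + 799; 799 = 13·60 + 19 → 13:19, same day
→ 2024-10-21 13:19 APW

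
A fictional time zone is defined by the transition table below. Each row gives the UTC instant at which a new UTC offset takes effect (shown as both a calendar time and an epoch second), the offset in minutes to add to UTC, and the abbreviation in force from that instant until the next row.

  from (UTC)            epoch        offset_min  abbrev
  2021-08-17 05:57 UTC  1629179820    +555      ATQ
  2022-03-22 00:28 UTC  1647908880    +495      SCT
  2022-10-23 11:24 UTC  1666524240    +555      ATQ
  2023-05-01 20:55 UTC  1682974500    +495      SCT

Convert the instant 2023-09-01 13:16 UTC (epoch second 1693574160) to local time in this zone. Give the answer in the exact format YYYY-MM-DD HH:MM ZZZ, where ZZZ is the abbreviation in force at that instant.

Query: 2023-09-01 13:16 UTC
Rule 4/4 (SCT, +08:15): 2023-05-01 20:55 UTC ≤ query < +∞
13·60 + 16 + 495 = 1291 min
1291 = 0·1440 + 1291; 1291 = 21·60 + 31 → 21:31, same day
→ 2023-09-01 21:31 SCT

2023-09-01 21:31 SCT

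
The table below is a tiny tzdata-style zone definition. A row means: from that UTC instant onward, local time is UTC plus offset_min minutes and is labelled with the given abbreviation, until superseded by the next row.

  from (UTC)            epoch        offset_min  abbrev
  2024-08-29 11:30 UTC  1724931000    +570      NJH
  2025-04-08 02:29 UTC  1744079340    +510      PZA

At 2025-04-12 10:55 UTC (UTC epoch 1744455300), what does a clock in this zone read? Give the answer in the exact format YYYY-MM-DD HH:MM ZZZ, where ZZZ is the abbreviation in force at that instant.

Query: 2025-04-12 10:55 UTC
Rule 2/2 (PZA, +08:30): 2025-04-08 02:29 UTC ≤ query < +∞
10·60 + 55 + 510 = 1165 min
1165 = 0·1440 + 1165; 1165 = 19·60 + 25 → 19:25, same day
→ 2025-04-12 19:25 PZA

2025-04-12 19:25 PZA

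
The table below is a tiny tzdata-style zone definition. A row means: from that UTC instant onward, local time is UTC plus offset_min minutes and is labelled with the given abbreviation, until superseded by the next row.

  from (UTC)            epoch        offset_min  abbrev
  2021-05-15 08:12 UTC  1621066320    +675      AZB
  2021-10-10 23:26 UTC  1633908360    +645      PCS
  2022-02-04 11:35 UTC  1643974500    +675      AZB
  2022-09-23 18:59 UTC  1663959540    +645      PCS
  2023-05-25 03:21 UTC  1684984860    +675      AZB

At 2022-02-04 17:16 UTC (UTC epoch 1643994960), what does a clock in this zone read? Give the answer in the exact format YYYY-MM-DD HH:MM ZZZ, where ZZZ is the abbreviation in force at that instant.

Query: 2022-02-04 17:16 UTC
Rule 3/5 (AZB, +11:15): 2022-02-04 11:35 UTC ≤ query < 2022-09-23 18:59 UTC
17·60 + 16 + 675 = 1711 min
1711 = 1·1440 + 271; 271 = 4·60 + 31 → 04:31, 2022-02-04 + 1 day = 2022-02-05
→ 2022-02-05 04:31 AZB

2022-02-05 04:31 AZB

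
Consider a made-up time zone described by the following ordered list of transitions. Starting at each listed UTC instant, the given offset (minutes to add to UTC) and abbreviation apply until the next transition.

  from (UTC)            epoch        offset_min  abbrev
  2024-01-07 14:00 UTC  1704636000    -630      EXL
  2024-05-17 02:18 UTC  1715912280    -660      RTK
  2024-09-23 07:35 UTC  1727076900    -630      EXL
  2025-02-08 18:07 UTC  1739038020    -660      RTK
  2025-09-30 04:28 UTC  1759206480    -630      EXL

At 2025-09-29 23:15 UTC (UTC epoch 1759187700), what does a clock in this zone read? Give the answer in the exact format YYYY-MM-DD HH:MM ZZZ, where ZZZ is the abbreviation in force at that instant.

2025-09-29 12:15 RTK

Query: 2025-09-29 23:15 UTC
Rule 4/5 (RTK, -11:00): 2025-02-08 18:07 UTC ≤ query < 2025-09-30 04:28 UTC
23·60 + 15 - 660 = 735 min
735 = 0·1440 + 735; 735 = 12·60 + 15 → 12:15, same day
→ 2025-09-29 12:15 RTK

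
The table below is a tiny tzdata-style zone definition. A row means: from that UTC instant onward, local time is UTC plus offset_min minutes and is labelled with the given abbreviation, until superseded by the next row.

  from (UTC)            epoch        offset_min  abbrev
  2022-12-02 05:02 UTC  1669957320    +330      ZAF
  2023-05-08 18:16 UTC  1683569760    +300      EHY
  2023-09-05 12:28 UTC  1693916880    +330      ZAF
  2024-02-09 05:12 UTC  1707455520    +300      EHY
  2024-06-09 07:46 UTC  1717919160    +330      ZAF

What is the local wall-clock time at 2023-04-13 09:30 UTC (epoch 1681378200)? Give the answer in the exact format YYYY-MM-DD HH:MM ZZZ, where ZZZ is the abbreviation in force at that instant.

Query: 2023-04-13 09:30 UTC
Rule 1/5 (ZAF, +05:30): 2022-12-02 05:02 UTC ≤ query < 2023-05-08 18:16 UTC
9·60 + 30 + 330 = 900 min
900 = 0·1440 + 900; 900 = 15·60 + 0 → 15:00, same day
→ 2023-04-13 15:00 ZAF

2023-04-13 15:00 ZAF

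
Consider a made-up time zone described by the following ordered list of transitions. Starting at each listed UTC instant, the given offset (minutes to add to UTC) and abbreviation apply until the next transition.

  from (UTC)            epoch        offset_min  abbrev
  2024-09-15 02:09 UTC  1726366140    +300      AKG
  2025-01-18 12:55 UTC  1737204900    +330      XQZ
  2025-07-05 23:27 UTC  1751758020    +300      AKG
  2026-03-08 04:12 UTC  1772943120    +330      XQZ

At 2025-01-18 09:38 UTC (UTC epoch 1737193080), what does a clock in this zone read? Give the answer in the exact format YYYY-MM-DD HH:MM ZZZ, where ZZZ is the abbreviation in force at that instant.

Query: 2025-01-18 09:38 UTC
Rule 1/4 (AKG, +05:00): 2024-09-15 02:09 UTC ≤ query < 2025-01-18 12:55 UTC
9·60 + 38 + 300 = 878 min
878 = 0·1440 + 878; 878 = 14·60 + 38 → 14:38, same day
→ 2025-01-18 14:38 AKG

2025-01-18 14:38 AKG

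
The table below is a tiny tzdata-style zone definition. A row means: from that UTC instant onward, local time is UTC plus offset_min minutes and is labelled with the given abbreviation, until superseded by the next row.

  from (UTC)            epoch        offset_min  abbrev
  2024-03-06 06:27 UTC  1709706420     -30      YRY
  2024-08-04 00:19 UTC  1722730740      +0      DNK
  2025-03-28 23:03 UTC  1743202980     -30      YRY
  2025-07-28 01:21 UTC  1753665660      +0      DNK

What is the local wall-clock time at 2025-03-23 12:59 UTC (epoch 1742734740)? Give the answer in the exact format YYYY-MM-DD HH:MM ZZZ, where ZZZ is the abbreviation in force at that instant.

Query: 2025-03-23 12:59 UTC
Rule 2/4 (DNK, +00:00): 2024-08-04 00:19 UTC ≤ query < 2025-03-28 23:03 UTC
12·60 + 59 + 0 = 779 min
779 = 0·1440 + 779; 779 = 12·60 + 59 → 12:59, same day
→ 2025-03-23 12:59 DNK

2025-03-23 12:59 DNK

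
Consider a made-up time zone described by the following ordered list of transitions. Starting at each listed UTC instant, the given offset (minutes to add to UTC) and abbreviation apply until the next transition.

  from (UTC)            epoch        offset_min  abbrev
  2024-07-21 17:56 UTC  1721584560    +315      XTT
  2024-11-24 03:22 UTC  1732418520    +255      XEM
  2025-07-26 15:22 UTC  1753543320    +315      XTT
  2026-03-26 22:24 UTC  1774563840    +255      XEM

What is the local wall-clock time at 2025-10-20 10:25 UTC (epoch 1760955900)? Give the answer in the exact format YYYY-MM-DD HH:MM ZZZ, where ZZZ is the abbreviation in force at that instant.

Query: 2025-10-20 10:25 UTC
Rule 3/4 (XTT, +05:15): 2025-07-26 15:22 UTC ≤ query < 2026-03-26 22:24 UTC
10·60 + 25 + 315 = 940 min
940 = 0·1440 + 940; 940 = 15·60 + 40 → 15:40, same day
→ 2025-10-20 15:40 XTT

2025-10-20 15:40 XTT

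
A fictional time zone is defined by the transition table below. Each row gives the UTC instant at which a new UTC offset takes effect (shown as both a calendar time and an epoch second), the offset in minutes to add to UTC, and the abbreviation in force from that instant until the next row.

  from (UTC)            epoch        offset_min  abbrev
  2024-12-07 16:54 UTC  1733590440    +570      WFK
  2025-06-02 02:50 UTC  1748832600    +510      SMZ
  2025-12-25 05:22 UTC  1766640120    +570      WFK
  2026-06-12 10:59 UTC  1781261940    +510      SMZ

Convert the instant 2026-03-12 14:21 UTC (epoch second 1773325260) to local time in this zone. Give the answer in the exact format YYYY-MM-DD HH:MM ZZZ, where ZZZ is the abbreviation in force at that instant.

2026-03-12 23:51 WFK

Query: 2026-03-12 14:21 UTC
Rule 3/4 (WFK, +09:30): 2025-12-25 05:22 UTC ≤ query < 2026-06-12 10:59 UTC
14·60 + 21 + 570 = 1431 min
1431 = 0·1440 + 1431; 1431 = 23·60 + 51 → 23:51, same day
→ 2026-03-12 23:51 WFK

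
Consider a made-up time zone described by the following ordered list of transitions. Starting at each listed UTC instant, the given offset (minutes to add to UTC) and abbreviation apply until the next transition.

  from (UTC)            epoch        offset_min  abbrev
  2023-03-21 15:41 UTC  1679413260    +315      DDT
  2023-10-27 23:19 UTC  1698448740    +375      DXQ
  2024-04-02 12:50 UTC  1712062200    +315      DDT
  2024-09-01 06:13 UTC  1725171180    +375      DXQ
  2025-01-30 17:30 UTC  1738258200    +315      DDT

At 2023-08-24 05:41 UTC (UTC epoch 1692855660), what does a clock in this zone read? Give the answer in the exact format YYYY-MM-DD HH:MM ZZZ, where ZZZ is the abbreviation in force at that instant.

2023-08-24 10:56 DDT

Query: 2023-08-24 05:41 UTC
Rule 1/5 (DDT, +05:15): 2023-03-21 15:41 UTC ≤ query < 2023-10-27 23:19 UTC
5·60 + 41 + 315 = 656 min
656 = 0·1440 + 656; 656 = 10·60 + 56 → 10:56, same day
→ 2023-08-24 10:56 DDT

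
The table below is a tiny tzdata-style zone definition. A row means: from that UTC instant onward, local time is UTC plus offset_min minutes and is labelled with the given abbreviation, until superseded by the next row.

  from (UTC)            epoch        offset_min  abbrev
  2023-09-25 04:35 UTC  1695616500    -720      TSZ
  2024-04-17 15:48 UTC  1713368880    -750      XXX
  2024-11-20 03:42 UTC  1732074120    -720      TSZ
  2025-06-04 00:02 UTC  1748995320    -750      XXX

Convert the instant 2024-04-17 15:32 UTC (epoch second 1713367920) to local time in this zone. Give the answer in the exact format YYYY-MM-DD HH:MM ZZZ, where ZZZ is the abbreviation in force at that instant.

2024-04-17 03:32 TSZ

Query: 2024-04-17 15:32 UTC
Rule 1/4 (TSZ, -12:00): 2023-09-25 04:35 UTC ≤ query < 2024-04-17 15:48 UTC
15·60 + 32 - 720 = 212 min
212 = 0·1440 + 212; 212 = 3·60 + 32 → 03:32, same day
→ 2024-04-17 03:32 TSZ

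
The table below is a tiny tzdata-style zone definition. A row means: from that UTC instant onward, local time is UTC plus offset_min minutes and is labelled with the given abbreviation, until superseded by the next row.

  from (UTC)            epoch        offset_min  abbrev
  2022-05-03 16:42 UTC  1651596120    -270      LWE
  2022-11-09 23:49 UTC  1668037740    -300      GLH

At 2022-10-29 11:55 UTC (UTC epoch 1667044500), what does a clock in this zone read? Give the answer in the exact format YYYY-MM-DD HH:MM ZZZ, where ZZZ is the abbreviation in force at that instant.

2022-10-29 07:25 LWE

Query: 2022-10-29 11:55 UTC
Rule 1/2 (LWE, -04:30): 2022-05-03 16:42 UTC ≤ query < 2022-11-09 23:49 UTC
11·60 + 55 - 270 = 445 min
445 = 0·1440 + 445; 445 = 7·60 + 25 → 07:25, same day
→ 2022-10-29 07:25 LWE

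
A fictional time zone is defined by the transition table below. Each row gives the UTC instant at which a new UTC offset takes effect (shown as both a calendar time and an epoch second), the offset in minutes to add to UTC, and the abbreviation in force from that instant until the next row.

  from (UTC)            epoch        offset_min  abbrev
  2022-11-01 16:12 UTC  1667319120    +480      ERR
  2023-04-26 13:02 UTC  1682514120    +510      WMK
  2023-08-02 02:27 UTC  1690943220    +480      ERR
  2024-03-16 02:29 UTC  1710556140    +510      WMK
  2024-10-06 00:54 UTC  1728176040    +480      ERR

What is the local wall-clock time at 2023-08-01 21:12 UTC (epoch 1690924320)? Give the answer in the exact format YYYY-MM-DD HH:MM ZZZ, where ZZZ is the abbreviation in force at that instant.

Query: 2023-08-01 21:12 UTC
Rule 2/5 (WMK, +08:30): 2023-04-26 13:02 UTC ≤ query < 2023-08-02 02:27 UTC
21·60 + 12 + 510 = 1782 min
1782 = 1·1440 + 342; 342 = 5·60 + 42 → 05:42, 2023-08-01 + 1 day = 2023-08-02
→ 2023-08-02 05:42 WMK

2023-08-02 05:42 WMK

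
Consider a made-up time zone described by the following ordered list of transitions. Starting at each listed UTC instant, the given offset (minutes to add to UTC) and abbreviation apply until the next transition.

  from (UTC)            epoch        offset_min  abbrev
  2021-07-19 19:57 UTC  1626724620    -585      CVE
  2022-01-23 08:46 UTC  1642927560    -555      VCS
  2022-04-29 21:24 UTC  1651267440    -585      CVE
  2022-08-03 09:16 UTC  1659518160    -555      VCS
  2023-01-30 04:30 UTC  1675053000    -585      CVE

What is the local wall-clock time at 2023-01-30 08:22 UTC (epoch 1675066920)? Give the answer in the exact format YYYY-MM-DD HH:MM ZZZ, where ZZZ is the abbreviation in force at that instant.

2023-01-29 22:37 CVE

Query: 2023-01-30 08:22 UTC
Rule 5/5 (CVE, -09:45): 2023-01-30 04:30 UTC ≤ query < +∞
8·60 + 22 - 585 = -83 min
-83 = -1·1440 + 1357; 1357 = 22·60 + 37 → 22:37, 2023-01-30 - 1 day = 2023-01-29
→ 2023-01-29 22:37 CVE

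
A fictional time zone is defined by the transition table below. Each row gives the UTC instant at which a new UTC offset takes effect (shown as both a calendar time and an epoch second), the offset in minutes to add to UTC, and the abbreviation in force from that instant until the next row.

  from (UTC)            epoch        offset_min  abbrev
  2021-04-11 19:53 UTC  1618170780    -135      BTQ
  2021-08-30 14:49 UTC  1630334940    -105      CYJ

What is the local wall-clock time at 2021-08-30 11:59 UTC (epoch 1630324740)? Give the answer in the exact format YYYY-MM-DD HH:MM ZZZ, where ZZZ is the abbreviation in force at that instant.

Query: 2021-08-30 11:59 UTC
Rule 1/2 (BTQ, -02:15): 2021-04-11 19:53 UTC ≤ query < 2021-08-30 14:49 UTC
11·60 + 59 - 135 = 584 min
584 = 0·1440 + 584; 584 = 9·60 + 44 → 09:44, same day
→ 2021-08-30 09:44 BTQ

2021-08-30 09:44 BTQ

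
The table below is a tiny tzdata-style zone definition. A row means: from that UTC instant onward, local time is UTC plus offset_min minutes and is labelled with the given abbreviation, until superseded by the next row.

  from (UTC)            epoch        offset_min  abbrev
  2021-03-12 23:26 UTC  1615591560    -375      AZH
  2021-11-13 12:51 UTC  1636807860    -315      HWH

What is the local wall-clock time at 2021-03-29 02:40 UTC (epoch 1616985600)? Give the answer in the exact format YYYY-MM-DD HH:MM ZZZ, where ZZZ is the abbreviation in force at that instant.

2021-03-28 20:25 AZH

Query: 2021-03-29 02:40 UTC
Rule 1/2 (AZH, -06:15): 2021-03-12 23:26 UTC ≤ query < 2021-11-13 12:51 UTC
2·60 + 40 - 375 = -215 min
-215 = -1·1440 + 1225; 1225 = 20·60 + 25 → 20:25, 2021-03-29 - 1 day = 2021-03-28
→ 2021-03-28 20:25 AZH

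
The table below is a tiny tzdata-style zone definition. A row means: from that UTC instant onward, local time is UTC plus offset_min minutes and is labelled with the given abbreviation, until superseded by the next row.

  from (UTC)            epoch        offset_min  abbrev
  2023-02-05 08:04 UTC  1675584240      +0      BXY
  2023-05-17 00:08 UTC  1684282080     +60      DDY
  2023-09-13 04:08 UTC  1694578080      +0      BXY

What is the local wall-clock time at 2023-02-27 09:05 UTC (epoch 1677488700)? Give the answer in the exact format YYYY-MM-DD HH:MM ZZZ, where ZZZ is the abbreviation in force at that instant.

Query: 2023-02-27 09:05 UTC
Rule 1/3 (BXY, +00:00): 2023-02-05 08:04 UTC ≤ query < 2023-05-17 00:08 UTC
9·60 + 5 + 0 = 545 min
545 = 0·1440 + 545; 545 = 9·60 + 5 → 09:05, same day
→ 2023-02-27 09:05 BXY

2023-02-27 09:05 BXY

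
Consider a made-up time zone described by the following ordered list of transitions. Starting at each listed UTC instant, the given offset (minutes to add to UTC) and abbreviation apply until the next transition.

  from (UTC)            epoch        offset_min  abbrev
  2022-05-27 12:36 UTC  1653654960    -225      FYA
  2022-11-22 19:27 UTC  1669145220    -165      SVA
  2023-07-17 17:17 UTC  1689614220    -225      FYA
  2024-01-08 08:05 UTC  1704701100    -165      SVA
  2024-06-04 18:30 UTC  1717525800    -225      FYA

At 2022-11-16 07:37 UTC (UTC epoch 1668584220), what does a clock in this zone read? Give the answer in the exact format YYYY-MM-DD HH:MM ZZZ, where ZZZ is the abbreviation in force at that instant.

2022-11-16 03:52 FYA

Query: 2022-11-16 07:37 UTC
Rule 1/5 (FYA, -03:45): 2022-05-27 12:36 UTC ≤ query < 2022-11-22 19:27 UTC
7·60 + 37 - 225 = 232 min
232 = 0·1440 + 232; 232 = 3·60 + 52 → 03:52, same day
→ 2022-11-16 03:52 FYA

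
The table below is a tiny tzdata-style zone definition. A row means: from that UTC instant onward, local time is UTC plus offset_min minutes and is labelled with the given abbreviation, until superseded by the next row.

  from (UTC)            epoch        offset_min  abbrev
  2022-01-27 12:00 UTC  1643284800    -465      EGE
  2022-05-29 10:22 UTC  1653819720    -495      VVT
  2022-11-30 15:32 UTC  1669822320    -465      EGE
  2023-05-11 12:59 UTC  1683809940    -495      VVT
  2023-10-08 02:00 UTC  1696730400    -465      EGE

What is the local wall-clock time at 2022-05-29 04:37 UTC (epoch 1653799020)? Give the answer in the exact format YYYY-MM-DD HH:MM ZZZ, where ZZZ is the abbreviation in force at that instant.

Query: 2022-05-29 04:37 UTC
Rule 1/5 (EGE, -07:45): 2022-01-27 12:00 UTC ≤ query < 2022-05-29 10:22 UTC
4·60 + 37 - 465 = -188 min
-188 = -1·1440 + 1252; 1252 = 20·60 + 52 → 20:52, 2022-05-29 - 1 day = 2022-05-28
→ 2022-05-28 20:52 EGE

2022-05-28 20:52 EGE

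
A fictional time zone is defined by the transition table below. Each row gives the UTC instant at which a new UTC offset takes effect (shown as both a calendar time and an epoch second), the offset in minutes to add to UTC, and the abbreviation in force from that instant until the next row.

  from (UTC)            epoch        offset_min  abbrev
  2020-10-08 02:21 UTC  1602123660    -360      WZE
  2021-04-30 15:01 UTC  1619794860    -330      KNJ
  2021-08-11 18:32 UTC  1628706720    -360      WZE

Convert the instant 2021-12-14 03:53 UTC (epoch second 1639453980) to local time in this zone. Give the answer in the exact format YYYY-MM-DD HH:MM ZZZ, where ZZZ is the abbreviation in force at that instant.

2021-12-13 21:53 WZE

Query: 2021-12-14 03:53 UTC
Rule 3/3 (WZE, -06:00): 2021-08-11 18:32 UTC ≤ query < +∞
3·60 + 53 - 360 = -127 min
-127 = -1·1440 + 1313; 1313 = 21·60 + 53 → 21:53, 2021-12-14 - 1 day = 2021-12-13
→ 2021-12-13 21:53 WZE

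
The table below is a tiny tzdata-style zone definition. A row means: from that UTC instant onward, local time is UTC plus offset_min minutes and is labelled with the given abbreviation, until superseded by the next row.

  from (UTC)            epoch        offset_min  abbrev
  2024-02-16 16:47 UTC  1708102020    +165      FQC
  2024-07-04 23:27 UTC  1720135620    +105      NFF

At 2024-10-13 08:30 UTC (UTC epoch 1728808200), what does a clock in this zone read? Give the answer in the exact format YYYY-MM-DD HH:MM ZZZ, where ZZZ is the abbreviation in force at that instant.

2024-10-13 10:15 NFF

Query: 2024-10-13 08:30 UTC
Rule 2/2 (NFF, +01:45): 2024-07-04 23:27 UTC ≤ query < +∞
8·60 + 30 + 105 = 615 min
615 = 0·1440 + 615; 615 = 10·60 + 15 → 10:15, same day
→ 2024-10-13 10:15 NFF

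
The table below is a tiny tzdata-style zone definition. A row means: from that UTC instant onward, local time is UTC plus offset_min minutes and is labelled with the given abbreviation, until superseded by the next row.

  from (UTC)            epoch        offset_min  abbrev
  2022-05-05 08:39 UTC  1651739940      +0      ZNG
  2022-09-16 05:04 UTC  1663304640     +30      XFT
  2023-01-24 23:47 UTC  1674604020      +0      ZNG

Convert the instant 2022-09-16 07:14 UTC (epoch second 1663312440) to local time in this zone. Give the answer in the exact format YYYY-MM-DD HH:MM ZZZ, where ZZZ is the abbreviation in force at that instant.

Query: 2022-09-16 07:14 UTC
Rule 2/3 (XFT, +00:30): 2022-09-16 05:04 UTC ≤ query < 2023-01-24 23:47 UTC
7·60 + 14 + 30 = 464 min
464 = 0·1440 + 464; 464 = 7·60 + 44 → 07:44, same day
→ 2022-09-16 07:44 XFT

2022-09-16 07:44 XFT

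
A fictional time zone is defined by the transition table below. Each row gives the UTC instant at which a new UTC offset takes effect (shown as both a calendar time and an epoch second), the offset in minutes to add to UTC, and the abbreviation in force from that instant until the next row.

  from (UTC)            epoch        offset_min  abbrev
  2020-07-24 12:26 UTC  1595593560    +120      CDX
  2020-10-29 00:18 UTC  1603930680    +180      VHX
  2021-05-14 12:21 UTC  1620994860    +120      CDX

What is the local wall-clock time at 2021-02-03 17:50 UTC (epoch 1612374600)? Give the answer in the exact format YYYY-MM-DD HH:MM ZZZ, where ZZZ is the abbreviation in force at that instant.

Query: 2021-02-03 17:50 UTC
Rule 2/3 (VHX, +03:00): 2020-10-29 00:18 UTC ≤ query < 2021-05-14 12:21 UTC
17·60 + 50 + 180 = 1250 min
1250 = 0·1440 + 1250; 1250 = 20·60 + 50 → 20:50, same day
→ 2021-02-03 20:50 VHX

2021-02-03 20:50 VHX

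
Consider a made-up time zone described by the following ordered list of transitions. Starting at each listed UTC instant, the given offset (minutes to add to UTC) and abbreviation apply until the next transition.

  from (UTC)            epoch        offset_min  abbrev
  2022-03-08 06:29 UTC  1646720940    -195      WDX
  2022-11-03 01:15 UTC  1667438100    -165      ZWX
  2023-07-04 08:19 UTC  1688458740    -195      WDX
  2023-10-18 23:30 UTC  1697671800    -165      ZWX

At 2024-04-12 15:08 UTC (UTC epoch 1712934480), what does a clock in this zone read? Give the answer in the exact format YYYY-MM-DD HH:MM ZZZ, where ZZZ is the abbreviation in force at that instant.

Query: 2024-04-12 15:08 UTC
Rule 4/4 (ZWX, -02:45): 2023-10-18 23:30 UTC ≤ query < +∞
15·60 + 8 - 165 = 743 min
743 = 0·1440 + 743; 743 = 12·60 + 23 → 12:23, same day
→ 2024-04-12 12:23 ZWX

2024-04-12 12:23 ZWX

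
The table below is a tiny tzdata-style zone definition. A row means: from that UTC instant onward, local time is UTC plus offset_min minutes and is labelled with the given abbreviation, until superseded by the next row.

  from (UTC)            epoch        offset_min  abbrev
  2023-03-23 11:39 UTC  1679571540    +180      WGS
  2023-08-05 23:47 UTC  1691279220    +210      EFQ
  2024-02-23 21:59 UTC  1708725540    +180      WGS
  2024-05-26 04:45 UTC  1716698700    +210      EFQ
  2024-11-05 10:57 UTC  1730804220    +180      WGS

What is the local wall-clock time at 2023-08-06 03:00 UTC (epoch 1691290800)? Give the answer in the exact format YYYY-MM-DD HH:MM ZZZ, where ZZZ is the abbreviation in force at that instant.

2023-08-06 06:30 EFQ

Query: 2023-08-06 03:00 UTC
Rule 2/5 (EFQ, +03:30): 2023-08-05 23:47 UTC ≤ query < 2024-02-23 21:59 UTC
3·60 + 0 + 210 = 390 min
390 = 0·1440 + 390; 390 = 6·60 + 30 → 06:30, same day
→ 2023-08-06 06:30 EFQ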